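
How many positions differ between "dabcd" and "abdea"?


Comparing "dabcd" and "abdea" position by position:
  Position 0: 'd' vs 'a' => DIFFER
  Position 1: 'a' vs 'b' => DIFFER
  Position 2: 'b' vs 'd' => DIFFER
  Position 3: 'c' vs 'e' => DIFFER
  Position 4: 'd' vs 'a' => DIFFER
Positions that differ: 5

5


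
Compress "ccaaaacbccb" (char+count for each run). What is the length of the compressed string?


Input: ccaaaacbccb
Runs:
  'c' x 2 => "c2"
  'a' x 4 => "a4"
  'c' x 1 => "c1"
  'b' x 1 => "b1"
  'c' x 2 => "c2"
  'b' x 1 => "b1"
Compressed: "c2a4c1b1c2b1"
Compressed length: 12

12


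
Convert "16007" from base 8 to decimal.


Input: "16007" in base 8
Positional expansion:
  Digit '1' (value 1) x 8^4 = 4096
  Digit '6' (value 6) x 8^3 = 3072
  Digit '0' (value 0) x 8^2 = 0
  Digit '0' (value 0) x 8^1 = 0
  Digit '7' (value 7) x 8^0 = 7
Sum = 7175

7175


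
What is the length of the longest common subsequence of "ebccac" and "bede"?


LCS of "ebccac" and "bede"
DP table:
           b    e    d    e
      0    0    0    0    0
  e   0    0    1    1    1
  b   0    1    1    1    1
  c   0    1    1    1    1
  c   0    1    1    1    1
  a   0    1    1    1    1
  c   0    1    1    1    1
LCS length = dp[6][4] = 1

1


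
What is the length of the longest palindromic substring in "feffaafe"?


Input: "feffaafe"
Checking substrings for palindromes:
  [3:7] "faaf" (len 4) => palindrome
  [0:3] "fef" (len 3) => palindrome
  [2:4] "ff" (len 2) => palindrome
  [4:6] "aa" (len 2) => palindrome
Longest palindromic substring: "faaf" with length 4

4


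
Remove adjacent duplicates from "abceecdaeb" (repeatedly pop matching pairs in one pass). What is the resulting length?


Input: abceecdaeb
Stack-based adjacent duplicate removal:
  Read 'a': push. Stack: a
  Read 'b': push. Stack: ab
  Read 'c': push. Stack: abc
  Read 'e': push. Stack: abce
  Read 'e': matches stack top 'e' => pop. Stack: abc
  Read 'c': matches stack top 'c' => pop. Stack: ab
  Read 'd': push. Stack: abd
  Read 'a': push. Stack: abda
  Read 'e': push. Stack: abdae
  Read 'b': push. Stack: abdaeb
Final stack: "abdaeb" (length 6)

6


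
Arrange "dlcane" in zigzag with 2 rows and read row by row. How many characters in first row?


Zigzag "dlcane" into 2 rows:
Placing characters:
  'd' => row 0
  'l' => row 1
  'c' => row 0
  'a' => row 1
  'n' => row 0
  'e' => row 1
Rows:
  Row 0: "dcn"
  Row 1: "lae"
First row length: 3

3


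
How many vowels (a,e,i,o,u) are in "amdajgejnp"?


Input: amdajgejnp
Checking each character:
  'a' at position 0: vowel (running total: 1)
  'm' at position 1: consonant
  'd' at position 2: consonant
  'a' at position 3: vowel (running total: 2)
  'j' at position 4: consonant
  'g' at position 5: consonant
  'e' at position 6: vowel (running total: 3)
  'j' at position 7: consonant
  'n' at position 8: consonant
  'p' at position 9: consonant
Total vowels: 3

3


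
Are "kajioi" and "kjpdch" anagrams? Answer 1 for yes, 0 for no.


Strings: "kajioi", "kjpdch"
Sorted first:  aiijko
Sorted second: cdhjkp
Differ at position 0: 'a' vs 'c' => not anagrams

0


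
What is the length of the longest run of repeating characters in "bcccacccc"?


Input: "bcccacccc"
Scanning for longest run:
  Position 1 ('c'): new char, reset run to 1
  Position 2 ('c'): continues run of 'c', length=2
  Position 3 ('c'): continues run of 'c', length=3
  Position 4 ('a'): new char, reset run to 1
  Position 5 ('c'): new char, reset run to 1
  Position 6 ('c'): continues run of 'c', length=2
  Position 7 ('c'): continues run of 'c', length=3
  Position 8 ('c'): continues run of 'c', length=4
Longest run: 'c' with length 4

4


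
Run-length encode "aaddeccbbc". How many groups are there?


Input: aaddeccbbc
Scanning for consecutive runs:
  Group 1: 'a' x 2 (positions 0-1)
  Group 2: 'd' x 2 (positions 2-3)
  Group 3: 'e' x 1 (positions 4-4)
  Group 4: 'c' x 2 (positions 5-6)
  Group 5: 'b' x 2 (positions 7-8)
  Group 6: 'c' x 1 (positions 9-9)
Total groups: 6

6


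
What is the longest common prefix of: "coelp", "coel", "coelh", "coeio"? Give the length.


Words: coelp, coel, coelh, coeio
  Position 0: all 'c' => match
  Position 1: all 'o' => match
  Position 2: all 'e' => match
  Position 3: ('l', 'l', 'l', 'i') => mismatch, stop
LCP = "coe" (length 3)

3


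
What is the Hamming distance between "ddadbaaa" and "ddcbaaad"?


Comparing "ddadbaaa" and "ddcbaaad" position by position:
  Position 0: 'd' vs 'd' => same
  Position 1: 'd' vs 'd' => same
  Position 2: 'a' vs 'c' => differ
  Position 3: 'd' vs 'b' => differ
  Position 4: 'b' vs 'a' => differ
  Position 5: 'a' vs 'a' => same
  Position 6: 'a' vs 'a' => same
  Position 7: 'a' vs 'd' => differ
Total differences (Hamming distance): 4

4


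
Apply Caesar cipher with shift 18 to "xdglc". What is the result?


Caesar cipher: shift "xdglc" by 18
  'x' (pos 23) + 18 = pos 15 = 'p'
  'd' (pos 3) + 18 = pos 21 = 'v'
  'g' (pos 6) + 18 = pos 24 = 'y'
  'l' (pos 11) + 18 = pos 3 = 'd'
  'c' (pos 2) + 18 = pos 20 = 'u'
Result: pvydu

pvydu


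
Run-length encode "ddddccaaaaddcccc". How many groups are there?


Input: ddddccaaaaddcccc
Scanning for consecutive runs:
  Group 1: 'd' x 4 (positions 0-3)
  Group 2: 'c' x 2 (positions 4-5)
  Group 3: 'a' x 4 (positions 6-9)
  Group 4: 'd' x 2 (positions 10-11)
  Group 5: 'c' x 4 (positions 12-15)
Total groups: 5

5


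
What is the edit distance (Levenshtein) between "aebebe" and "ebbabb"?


Computing edit distance: "aebebe" -> "ebbabb"
DP table:
           e    b    b    a    b    b
      0    1    2    3    4    5    6
  a   1    1    2    3    3    4    5
  e   2    1    2    3    4    4    5
  b   3    2    1    2    3    4    4
  e   4    3    2    2    3    4    5
  b   5    4    3    2    3    3    4
  e   6    5    4    3    3    4    4
Edit distance = dp[6][6] = 4

4


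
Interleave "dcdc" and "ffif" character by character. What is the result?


Interleaving "dcdc" and "ffif":
  Position 0: 'd' from first, 'f' from second => "df"
  Position 1: 'c' from first, 'f' from second => "cf"
  Position 2: 'd' from first, 'i' from second => "di"
  Position 3: 'c' from first, 'f' from second => "cf"
Result: dfcfdicf

dfcfdicf


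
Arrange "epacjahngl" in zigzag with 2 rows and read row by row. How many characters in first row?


Zigzag "epacjahngl" into 2 rows:
Placing characters:
  'e' => row 0
  'p' => row 1
  'a' => row 0
  'c' => row 1
  'j' => row 0
  'a' => row 1
  'h' => row 0
  'n' => row 1
  'g' => row 0
  'l' => row 1
Rows:
  Row 0: "eajhg"
  Row 1: "pcanl"
First row length: 5

5


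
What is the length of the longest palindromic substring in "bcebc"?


Input: "bcebc"
Checking substrings for palindromes:
  No multi-char palindromic substrings found
Longest palindromic substring: "b" with length 1

1


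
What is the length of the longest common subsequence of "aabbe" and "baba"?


LCS of "aabbe" and "baba"
DP table:
           b    a    b    a
      0    0    0    0    0
  a   0    0    1    1    1
  a   0    0    1    1    2
  b   0    1    1    2    2
  b   0    1    1    2    2
  e   0    1    1    2    2
LCS length = dp[5][4] = 2

2


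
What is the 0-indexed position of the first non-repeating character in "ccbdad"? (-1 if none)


Input: ccbdad
Character frequencies:
  'a': 1
  'b': 1
  'c': 2
  'd': 2
Scanning left to right for freq == 1:
  Position 0 ('c'): freq=2, skip
  Position 1 ('c'): freq=2, skip
  Position 2 ('b'): unique! => answer = 2

2


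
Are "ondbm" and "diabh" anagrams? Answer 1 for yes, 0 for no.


Strings: "ondbm", "diabh"
Sorted first:  bdmno
Sorted second: abdhi
Differ at position 0: 'b' vs 'a' => not anagrams

0


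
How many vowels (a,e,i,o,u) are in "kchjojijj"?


Input: kchjojijj
Checking each character:
  'k' at position 0: consonant
  'c' at position 1: consonant
  'h' at position 2: consonant
  'j' at position 3: consonant
  'o' at position 4: vowel (running total: 1)
  'j' at position 5: consonant
  'i' at position 6: vowel (running total: 2)
  'j' at position 7: consonant
  'j' at position 8: consonant
Total vowels: 2

2


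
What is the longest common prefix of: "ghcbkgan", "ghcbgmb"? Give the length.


Words: ghcbkgan, ghcbgmb
  Position 0: all 'g' => match
  Position 1: all 'h' => match
  Position 2: all 'c' => match
  Position 3: all 'b' => match
  Position 4: ('k', 'g') => mismatch, stop
LCP = "ghcb" (length 4)

4


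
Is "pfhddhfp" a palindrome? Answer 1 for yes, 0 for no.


Input: pfhddhfp
Reversed: pfhddhfp
  Compare pos 0 ('p') with pos 7 ('p'): match
  Compare pos 1 ('f') with pos 6 ('f'): match
  Compare pos 2 ('h') with pos 5 ('h'): match
  Compare pos 3 ('d') with pos 4 ('d'): match
Result: palindrome

1


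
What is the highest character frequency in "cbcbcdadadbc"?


Input: cbcbcdadadbc
Character counts:
  'a': 2
  'b': 3
  'c': 4
  'd': 3
Maximum frequency: 4

4


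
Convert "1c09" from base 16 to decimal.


Input: "1c09" in base 16
Positional expansion:
  Digit '1' (value 1) x 16^3 = 4096
  Digit 'c' (value 12) x 16^2 = 3072
  Digit '0' (value 0) x 16^1 = 0
  Digit '9' (value 9) x 16^0 = 9
Sum = 7177

7177


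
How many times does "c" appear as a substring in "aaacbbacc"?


Searching for "c" in "aaacbbacc"
Scanning each position:
  Position 0: "a" => no
  Position 1: "a" => no
  Position 2: "a" => no
  Position 3: "c" => MATCH
  Position 4: "b" => no
  Position 5: "b" => no
  Position 6: "a" => no
  Position 7: "c" => MATCH
  Position 8: "c" => MATCH
Total occurrences: 3

3


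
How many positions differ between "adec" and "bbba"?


Comparing "adec" and "bbba" position by position:
  Position 0: 'a' vs 'b' => DIFFER
  Position 1: 'd' vs 'b' => DIFFER
  Position 2: 'e' vs 'b' => DIFFER
  Position 3: 'c' vs 'a' => DIFFER
Positions that differ: 4

4


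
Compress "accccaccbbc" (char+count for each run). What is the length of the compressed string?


Input: accccaccbbc
Runs:
  'a' x 1 => "a1"
  'c' x 4 => "c4"
  'a' x 1 => "a1"
  'c' x 2 => "c2"
  'b' x 2 => "b2"
  'c' x 1 => "c1"
Compressed: "a1c4a1c2b2c1"
Compressed length: 12

12


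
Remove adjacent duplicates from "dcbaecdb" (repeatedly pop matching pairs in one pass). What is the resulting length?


Input: dcbaecdb
Stack-based adjacent duplicate removal:
  Read 'd': push. Stack: d
  Read 'c': push. Stack: dc
  Read 'b': push. Stack: dcb
  Read 'a': push. Stack: dcba
  Read 'e': push. Stack: dcbae
  Read 'c': push. Stack: dcbaec
  Read 'd': push. Stack: dcbaecd
  Read 'b': push. Stack: dcbaecdb
Final stack: "dcbaecdb" (length 8)

8


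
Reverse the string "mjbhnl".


Input: mjbhnl
Reading characters right to left:
  Position 5: 'l'
  Position 4: 'n'
  Position 3: 'h'
  Position 2: 'b'
  Position 1: 'j'
  Position 0: 'm'
Reversed: lnhbjm

lnhbjm


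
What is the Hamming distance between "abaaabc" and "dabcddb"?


Comparing "abaaabc" and "dabcddb" position by position:
  Position 0: 'a' vs 'd' => differ
  Position 1: 'b' vs 'a' => differ
  Position 2: 'a' vs 'b' => differ
  Position 3: 'a' vs 'c' => differ
  Position 4: 'a' vs 'd' => differ
  Position 5: 'b' vs 'd' => differ
  Position 6: 'c' vs 'b' => differ
Total differences (Hamming distance): 7

7


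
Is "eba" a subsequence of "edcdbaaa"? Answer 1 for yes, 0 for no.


Check if "eba" is a subsequence of "edcdbaaa"
Greedy scan:
  Position 0 ('e'): matches sub[0] = 'e'
  Position 1 ('d'): no match needed
  Position 2 ('c'): no match needed
  Position 3 ('d'): no match needed
  Position 4 ('b'): matches sub[1] = 'b'
  Position 5 ('a'): matches sub[2] = 'a'
  Position 6 ('a'): no match needed
  Position 7 ('a'): no match needed
All 3 characters matched => is a subsequence

1


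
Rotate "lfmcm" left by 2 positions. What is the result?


Input: "lfmcm", rotate left by 2
First 2 characters: "lf"
Remaining characters: "mcm"
Concatenate remaining + first: "mcm" + "lf" = "mcmlf"

mcmlf


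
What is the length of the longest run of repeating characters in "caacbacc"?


Input: "caacbacc"
Scanning for longest run:
  Position 1 ('a'): new char, reset run to 1
  Position 2 ('a'): continues run of 'a', length=2
  Position 3 ('c'): new char, reset run to 1
  Position 4 ('b'): new char, reset run to 1
  Position 5 ('a'): new char, reset run to 1
  Position 6 ('c'): new char, reset run to 1
  Position 7 ('c'): continues run of 'c', length=2
Longest run: 'a' with length 2

2


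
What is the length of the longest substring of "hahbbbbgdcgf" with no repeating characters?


Input: "hahbbbbgdcgf"
Sliding window (track last position of each char):
  Position 0 ('h'): window [0,0] length 1 -- new best
  Position 1 ('a'): window [0,1] length 2 -- new best
  Position 2 ('h'): repeat (last at 0), move window start to 1
  Position 2 ('h'): window [1,2] length 2
  Position 3 ('b'): window [1,3] length 3 -- new best
  Position 4 ('b'): repeat (last at 3), move window start to 4
  Position 4 ('b'): window [4,4] length 1
  Position 5 ('b'): repeat (last at 4), move window start to 5
  Position 5 ('b'): window [5,5] length 1
  Position 6 ('b'): repeat (last at 5), move window start to 6
  Position 6 ('b'): window [6,6] length 1
  Position 7 ('g'): window [6,7] length 2
  Position 8 ('d'): window [6,8] length 3
  Position 9 ('c'): window [6,9] length 4 -- new best
  Position 10 ('g'): repeat (last at 7), move window start to 8
  Position 10 ('g'): window [8,10] length 3
  Position 11 ('f'): window [8,11] length 4
Longest substring with no repeats: "bgdc" with length 4

4


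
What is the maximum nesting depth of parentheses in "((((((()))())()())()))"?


Input: "((((((()))())()())()))"
Tracking depth:
  Position 0 '(': depth becomes 1
  Position 1 '(': depth becomes 2
  Position 2 '(': depth becomes 3
  Position 3 '(': depth becomes 4
  Position 4 '(': depth becomes 5
  Position 5 '(': depth becomes 6
  Position 6 '(': depth becomes 7
  Position 7 ')': depth becomes 6
  Position 8 ')': depth becomes 5
  Position 9 ')': depth becomes 4
  Position 10 '(': depth becomes 5
  Position 11 ')': depth becomes 4
  Position 12 ')': depth becomes 3
  Position 13 '(': depth becomes 4
  Position 14 ')': depth becomes 3
  Position 15 '(': depth becomes 4
  Position 16 ')': depth becomes 3
  Position 17 ')': depth becomes 2
  Position 18 '(': depth becomes 3
  Position 19 ')': depth becomes 2
  Position 20 ')': depth becomes 1
  Position 21 ')': depth becomes 0
Maximum depth reached: 7

7


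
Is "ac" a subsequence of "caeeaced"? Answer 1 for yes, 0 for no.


Check if "ac" is a subsequence of "caeeaced"
Greedy scan:
  Position 0 ('c'): no match needed
  Position 1 ('a'): matches sub[0] = 'a'
  Position 2 ('e'): no match needed
  Position 3 ('e'): no match needed
  Position 4 ('a'): no match needed
  Position 5 ('c'): matches sub[1] = 'c'
  Position 6 ('e'): no match needed
  Position 7 ('d'): no match needed
All 2 characters matched => is a subsequence

1


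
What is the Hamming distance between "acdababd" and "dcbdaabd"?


Comparing "acdababd" and "dcbdaabd" position by position:
  Position 0: 'a' vs 'd' => differ
  Position 1: 'c' vs 'c' => same
  Position 2: 'd' vs 'b' => differ
  Position 3: 'a' vs 'd' => differ
  Position 4: 'b' vs 'a' => differ
  Position 5: 'a' vs 'a' => same
  Position 6: 'b' vs 'b' => same
  Position 7: 'd' vs 'd' => same
Total differences (Hamming distance): 4

4


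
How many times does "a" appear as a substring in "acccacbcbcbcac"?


Searching for "a" in "acccacbcbcbcac"
Scanning each position:
  Position 0: "a" => MATCH
  Position 1: "c" => no
  Position 2: "c" => no
  Position 3: "c" => no
  Position 4: "a" => MATCH
  Position 5: "c" => no
  Position 6: "b" => no
  Position 7: "c" => no
  Position 8: "b" => no
  Position 9: "c" => no
  Position 10: "b" => no
  Position 11: "c" => no
  Position 12: "a" => MATCH
  Position 13: "c" => no
Total occurrences: 3

3


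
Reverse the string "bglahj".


Input: bglahj
Reading characters right to left:
  Position 5: 'j'
  Position 4: 'h'
  Position 3: 'a'
  Position 2: 'l'
  Position 1: 'g'
  Position 0: 'b'
Reversed: jhalgb

jhalgb


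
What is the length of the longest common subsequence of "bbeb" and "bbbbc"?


LCS of "bbeb" and "bbbbc"
DP table:
           b    b    b    b    c
      0    0    0    0    0    0
  b   0    1    1    1    1    1
  b   0    1    2    2    2    2
  e   0    1    2    2    2    2
  b   0    1    2    3    3    3
LCS length = dp[4][5] = 3

3


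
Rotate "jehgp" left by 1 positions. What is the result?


Input: "jehgp", rotate left by 1
First 1 characters: "j"
Remaining characters: "ehgp"
Concatenate remaining + first: "ehgp" + "j" = "ehgpj"

ehgpj


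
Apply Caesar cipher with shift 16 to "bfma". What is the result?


Caesar cipher: shift "bfma" by 16
  'b' (pos 1) + 16 = pos 17 = 'r'
  'f' (pos 5) + 16 = pos 21 = 'v'
  'm' (pos 12) + 16 = pos 2 = 'c'
  'a' (pos 0) + 16 = pos 16 = 'q'
Result: rvcq

rvcq


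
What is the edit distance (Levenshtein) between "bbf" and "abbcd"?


Computing edit distance: "bbf" -> "abbcd"
DP table:
           a    b    b    c    d
      0    1    2    3    4    5
  b   1    1    1    2    3    4
  b   2    2    1    1    2    3
  f   3    3    2    2    2    3
Edit distance = dp[3][5] = 3

3


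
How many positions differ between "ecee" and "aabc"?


Comparing "ecee" and "aabc" position by position:
  Position 0: 'e' vs 'a' => DIFFER
  Position 1: 'c' vs 'a' => DIFFER
  Position 2: 'e' vs 'b' => DIFFER
  Position 3: 'e' vs 'c' => DIFFER
Positions that differ: 4

4


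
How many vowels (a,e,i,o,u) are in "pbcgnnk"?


Input: pbcgnnk
Checking each character:
  'p' at position 0: consonant
  'b' at position 1: consonant
  'c' at position 2: consonant
  'g' at position 3: consonant
  'n' at position 4: consonant
  'n' at position 5: consonant
  'k' at position 6: consonant
Total vowels: 0

0


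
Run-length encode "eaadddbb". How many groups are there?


Input: eaadddbb
Scanning for consecutive runs:
  Group 1: 'e' x 1 (positions 0-0)
  Group 2: 'a' x 2 (positions 1-2)
  Group 3: 'd' x 3 (positions 3-5)
  Group 4: 'b' x 2 (positions 6-7)
Total groups: 4

4


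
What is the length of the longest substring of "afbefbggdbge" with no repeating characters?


Input: "afbefbggdbge"
Sliding window (track last position of each char):
  Position 0 ('a'): window [0,0] length 1 -- new best
  Position 1 ('f'): window [0,1] length 2 -- new best
  Position 2 ('b'): window [0,2] length 3 -- new best
  Position 3 ('e'): window [0,3] length 4 -- new best
  Position 4 ('f'): repeat (last at 1), move window start to 2
  Position 4 ('f'): window [2,4] length 3
  Position 5 ('b'): repeat (last at 2), move window start to 3
  Position 5 ('b'): window [3,5] length 3
  Position 6 ('g'): window [3,6] length 4
  Position 7 ('g'): repeat (last at 6), move window start to 7
  Position 7 ('g'): window [7,7] length 1
  Position 8 ('d'): window [7,8] length 2
  Position 9 ('b'): window [7,9] length 3
  Position 10 ('g'): repeat (last at 7), move window start to 8
  Position 10 ('g'): window [8,10] length 3
  Position 11 ('e'): window [8,11] length 4
Longest substring with no repeats: "afbe" with length 4

4


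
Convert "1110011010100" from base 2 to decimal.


Input: "1110011010100" in base 2
Positional expansion:
  Digit '1' (value 1) x 2^12 = 4096
  Digit '1' (value 1) x 2^11 = 2048
  Digit '1' (value 1) x 2^10 = 1024
  Digit '0' (value 0) x 2^9 = 0
  Digit '0' (value 0) x 2^8 = 0
  Digit '1' (value 1) x 2^7 = 128
  Digit '1' (value 1) x 2^6 = 64
  Digit '0' (value 0) x 2^5 = 0
  Digit '1' (value 1) x 2^4 = 16
  Digit '0' (value 0) x 2^3 = 0
  Digit '1' (value 1) x 2^2 = 4
  Digit '0' (value 0) x 2^1 = 0
  Digit '0' (value 0) x 2^0 = 0
Sum = 7380

7380


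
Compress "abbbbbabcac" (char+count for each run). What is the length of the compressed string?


Input: abbbbbabcac
Runs:
  'a' x 1 => "a1"
  'b' x 5 => "b5"
  'a' x 1 => "a1"
  'b' x 1 => "b1"
  'c' x 1 => "c1"
  'a' x 1 => "a1"
  'c' x 1 => "c1"
Compressed: "a1b5a1b1c1a1c1"
Compressed length: 14

14


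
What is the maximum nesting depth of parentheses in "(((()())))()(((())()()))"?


Input: "(((()())))()(((())()()))"
Tracking depth:
  Position 0 '(': depth becomes 1
  Position 1 '(': depth becomes 2
  Position 2 '(': depth becomes 3
  Position 3 '(': depth becomes 4
  Position 4 ')': depth becomes 3
  Position 5 '(': depth becomes 4
  Position 6 ')': depth becomes 3
  Position 7 ')': depth becomes 2
  Position 8 ')': depth becomes 1
  Position 9 ')': depth becomes 0
  Position 10 '(': depth becomes 1
  Position 11 ')': depth becomes 0
  Position 12 '(': depth becomes 1
  Position 13 '(': depth becomes 2
  Position 14 '(': depth becomes 3
  Position 15 '(': depth becomes 4
  Position 16 ')': depth becomes 3
  Position 17 ')': depth becomes 2
  Position 18 '(': depth becomes 3
  Position 19 ')': depth becomes 2
  Position 20 '(': depth becomes 3
  Position 21 ')': depth becomes 2
  Position 22 ')': depth becomes 1
  Position 23 ')': depth becomes 0
Maximum depth reached: 4

4


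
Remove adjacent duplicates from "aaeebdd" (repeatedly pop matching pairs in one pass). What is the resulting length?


Input: aaeebdd
Stack-based adjacent duplicate removal:
  Read 'a': push. Stack: a
  Read 'a': matches stack top 'a' => pop. Stack: (empty)
  Read 'e': push. Stack: e
  Read 'e': matches stack top 'e' => pop. Stack: (empty)
  Read 'b': push. Stack: b
  Read 'd': push. Stack: bd
  Read 'd': matches stack top 'd' => pop. Stack: b
Final stack: "b" (length 1)

1


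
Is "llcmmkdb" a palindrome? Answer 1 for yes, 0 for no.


Input: llcmmkdb
Reversed: bdkmmcll
  Compare pos 0 ('l') with pos 7 ('b'): MISMATCH
  Compare pos 1 ('l') with pos 6 ('d'): MISMATCH
  Compare pos 2 ('c') with pos 5 ('k'): MISMATCH
  Compare pos 3 ('m') with pos 4 ('m'): match
Result: not a palindrome

0


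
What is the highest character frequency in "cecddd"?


Input: cecddd
Character counts:
  'c': 2
  'd': 3
  'e': 1
Maximum frequency: 3

3


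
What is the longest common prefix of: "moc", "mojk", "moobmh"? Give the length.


Words: moc, mojk, moobmh
  Position 0: all 'm' => match
  Position 1: all 'o' => match
  Position 2: ('c', 'j', 'o') => mismatch, stop
LCP = "mo" (length 2)

2


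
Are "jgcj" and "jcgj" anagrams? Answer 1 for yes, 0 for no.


Strings: "jgcj", "jcgj"
Sorted first:  cgjj
Sorted second: cgjj
Sorted forms match => anagrams

1


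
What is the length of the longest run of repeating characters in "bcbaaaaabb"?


Input: "bcbaaaaabb"
Scanning for longest run:
  Position 1 ('c'): new char, reset run to 1
  Position 2 ('b'): new char, reset run to 1
  Position 3 ('a'): new char, reset run to 1
  Position 4 ('a'): continues run of 'a', length=2
  Position 5 ('a'): continues run of 'a', length=3
  Position 6 ('a'): continues run of 'a', length=4
  Position 7 ('a'): continues run of 'a', length=5
  Position 8 ('b'): new char, reset run to 1
  Position 9 ('b'): continues run of 'b', length=2
Longest run: 'a' with length 5

5


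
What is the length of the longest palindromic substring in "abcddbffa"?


Input: "abcddbffa"
Checking substrings for palindromes:
  [3:5] "dd" (len 2) => palindrome
  [6:8] "ff" (len 2) => palindrome
Longest palindromic substring: "dd" with length 2

2


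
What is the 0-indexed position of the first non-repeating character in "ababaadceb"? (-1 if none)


Input: ababaadceb
Character frequencies:
  'a': 4
  'b': 3
  'c': 1
  'd': 1
  'e': 1
Scanning left to right for freq == 1:
  Position 0 ('a'): freq=4, skip
  Position 1 ('b'): freq=3, skip
  Position 2 ('a'): freq=4, skip
  Position 3 ('b'): freq=3, skip
  Position 4 ('a'): freq=4, skip
  Position 5 ('a'): freq=4, skip
  Position 6 ('d'): unique! => answer = 6

6


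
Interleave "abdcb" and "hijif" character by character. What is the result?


Interleaving "abdcb" and "hijif":
  Position 0: 'a' from first, 'h' from second => "ah"
  Position 1: 'b' from first, 'i' from second => "bi"
  Position 2: 'd' from first, 'j' from second => "dj"
  Position 3: 'c' from first, 'i' from second => "ci"
  Position 4: 'b' from first, 'f' from second => "bf"
Result: ahbidjcibf

ahbidjcibf


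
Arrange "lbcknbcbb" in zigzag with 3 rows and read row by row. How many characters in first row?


Zigzag "lbcknbcbb" into 3 rows:
Placing characters:
  'l' => row 0
  'b' => row 1
  'c' => row 2
  'k' => row 1
  'n' => row 0
  'b' => row 1
  'c' => row 2
  'b' => row 1
  'b' => row 0
Rows:
  Row 0: "lnb"
  Row 1: "bkbb"
  Row 2: "cc"
First row length: 3

3


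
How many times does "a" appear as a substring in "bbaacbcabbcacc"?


Searching for "a" in "bbaacbcabbcacc"
Scanning each position:
  Position 0: "b" => no
  Position 1: "b" => no
  Position 2: "a" => MATCH
  Position 3: "a" => MATCH
  Position 4: "c" => no
  Position 5: "b" => no
  Position 6: "c" => no
  Position 7: "a" => MATCH
  Position 8: "b" => no
  Position 9: "b" => no
  Position 10: "c" => no
  Position 11: "a" => MATCH
  Position 12: "c" => no
  Position 13: "c" => no
Total occurrences: 4

4


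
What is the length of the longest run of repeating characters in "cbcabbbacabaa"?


Input: "cbcabbbacabaa"
Scanning for longest run:
  Position 1 ('b'): new char, reset run to 1
  Position 2 ('c'): new char, reset run to 1
  Position 3 ('a'): new char, reset run to 1
  Position 4 ('b'): new char, reset run to 1
  Position 5 ('b'): continues run of 'b', length=2
  Position 6 ('b'): continues run of 'b', length=3
  Position 7 ('a'): new char, reset run to 1
  Position 8 ('c'): new char, reset run to 1
  Position 9 ('a'): new char, reset run to 1
  Position 10 ('b'): new char, reset run to 1
  Position 11 ('a'): new char, reset run to 1
  Position 12 ('a'): continues run of 'a', length=2
Longest run: 'b' with length 3

3


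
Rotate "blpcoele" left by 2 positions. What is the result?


Input: "blpcoele", rotate left by 2
First 2 characters: "bl"
Remaining characters: "pcoele"
Concatenate remaining + first: "pcoele" + "bl" = "pcoelebl"

pcoelebl


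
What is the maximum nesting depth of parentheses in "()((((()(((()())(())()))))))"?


Input: "()((((()(((()())(())()))))))"
Tracking depth:
  Position 0 '(': depth becomes 1
  Position 1 ')': depth becomes 0
  Position 2 '(': depth becomes 1
  Position 3 '(': depth becomes 2
  Position 4 '(': depth becomes 3
  Position 5 '(': depth becomes 4
  Position 6 '(': depth becomes 5
  Position 7 ')': depth becomes 4
  Position 8 '(': depth becomes 5
  Position 9 '(': depth becomes 6
  Position 10 '(': depth becomes 7
  Position 11 '(': depth becomes 8
  Position 12 ')': depth becomes 7
  Position 13 '(': depth becomes 8
  Position 14 ')': depth becomes 7
  Position 15 ')': depth becomes 6
  Position 16 '(': depth becomes 7
  Position 17 '(': depth becomes 8
  Position 18 ')': depth becomes 7
  Position 19 ')': depth becomes 6
  Position 20 '(': depth becomes 7
  Position 21 ')': depth becomes 6
  Position 22 ')': depth becomes 5
  Position 23 ')': depth becomes 4
  Position 24 ')': depth becomes 3
  Position 25 ')': depth becomes 2
  Position 26 ')': depth becomes 1
  Position 27 ')': depth becomes 0
Maximum depth reached: 8

8


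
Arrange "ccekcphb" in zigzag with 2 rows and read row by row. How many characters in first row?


Zigzag "ccekcphb" into 2 rows:
Placing characters:
  'c' => row 0
  'c' => row 1
  'e' => row 0
  'k' => row 1
  'c' => row 0
  'p' => row 1
  'h' => row 0
  'b' => row 1
Rows:
  Row 0: "cech"
  Row 1: "ckpb"
First row length: 4

4


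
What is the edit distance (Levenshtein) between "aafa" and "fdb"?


Computing edit distance: "aafa" -> "fdb"
DP table:
           f    d    b
      0    1    2    3
  a   1    1    2    3
  a   2    2    2    3
  f   3    2    3    3
  a   4    3    3    4
Edit distance = dp[4][3] = 4

4


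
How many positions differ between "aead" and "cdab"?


Comparing "aead" and "cdab" position by position:
  Position 0: 'a' vs 'c' => DIFFER
  Position 1: 'e' vs 'd' => DIFFER
  Position 2: 'a' vs 'a' => same
  Position 3: 'd' vs 'b' => DIFFER
Positions that differ: 3

3


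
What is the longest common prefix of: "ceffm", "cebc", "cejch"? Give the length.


Words: ceffm, cebc, cejch
  Position 0: all 'c' => match
  Position 1: all 'e' => match
  Position 2: ('f', 'b', 'j') => mismatch, stop
LCP = "ce" (length 2)

2


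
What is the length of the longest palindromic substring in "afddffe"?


Input: "afddffe"
Checking substrings for palindromes:
  [1:5] "fddf" (len 4) => palindrome
  [2:4] "dd" (len 2) => palindrome
  [4:6] "ff" (len 2) => palindrome
Longest palindromic substring: "fddf" with length 4

4


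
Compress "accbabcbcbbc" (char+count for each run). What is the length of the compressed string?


Input: accbabcbcbbc
Runs:
  'a' x 1 => "a1"
  'c' x 2 => "c2"
  'b' x 1 => "b1"
  'a' x 1 => "a1"
  'b' x 1 => "b1"
  'c' x 1 => "c1"
  'b' x 1 => "b1"
  'c' x 1 => "c1"
  'b' x 2 => "b2"
  'c' x 1 => "c1"
Compressed: "a1c2b1a1b1c1b1c1b2c1"
Compressed length: 20

20


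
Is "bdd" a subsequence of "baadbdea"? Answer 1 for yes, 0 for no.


Check if "bdd" is a subsequence of "baadbdea"
Greedy scan:
  Position 0 ('b'): matches sub[0] = 'b'
  Position 1 ('a'): no match needed
  Position 2 ('a'): no match needed
  Position 3 ('d'): matches sub[1] = 'd'
  Position 4 ('b'): no match needed
  Position 5 ('d'): matches sub[2] = 'd'
  Position 6 ('e'): no match needed
  Position 7 ('a'): no match needed
All 3 characters matched => is a subsequence

1


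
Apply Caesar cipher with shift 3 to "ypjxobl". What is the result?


Caesar cipher: shift "ypjxobl" by 3
  'y' (pos 24) + 3 = pos 1 = 'b'
  'p' (pos 15) + 3 = pos 18 = 's'
  'j' (pos 9) + 3 = pos 12 = 'm'
  'x' (pos 23) + 3 = pos 0 = 'a'
  'o' (pos 14) + 3 = pos 17 = 'r'
  'b' (pos 1) + 3 = pos 4 = 'e'
  'l' (pos 11) + 3 = pos 14 = 'o'
Result: bsmareo

bsmareo


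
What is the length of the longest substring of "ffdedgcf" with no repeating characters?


Input: "ffdedgcf"
Sliding window (track last position of each char):
  Position 0 ('f'): window [0,0] length 1 -- new best
  Position 1 ('f'): repeat (last at 0), move window start to 1
  Position 1 ('f'): window [1,1] length 1
  Position 2 ('d'): window [1,2] length 2 -- new best
  Position 3 ('e'): window [1,3] length 3 -- new best
  Position 4 ('d'): repeat (last at 2), move window start to 3
  Position 4 ('d'): window [3,4] length 2
  Position 5 ('g'): window [3,5] length 3
  Position 6 ('c'): window [3,6] length 4 -- new best
  Position 7 ('f'): window [3,7] length 5 -- new best
Longest substring with no repeats: "edgcf" with length 5

5


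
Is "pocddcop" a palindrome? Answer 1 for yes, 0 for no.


Input: pocddcop
Reversed: pocddcop
  Compare pos 0 ('p') with pos 7 ('p'): match
  Compare pos 1 ('o') with pos 6 ('o'): match
  Compare pos 2 ('c') with pos 5 ('c'): match
  Compare pos 3 ('d') with pos 4 ('d'): match
Result: palindrome

1


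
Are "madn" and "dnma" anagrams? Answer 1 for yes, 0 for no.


Strings: "madn", "dnma"
Sorted first:  admn
Sorted second: admn
Sorted forms match => anagrams

1


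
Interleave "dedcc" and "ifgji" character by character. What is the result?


Interleaving "dedcc" and "ifgji":
  Position 0: 'd' from first, 'i' from second => "di"
  Position 1: 'e' from first, 'f' from second => "ef"
  Position 2: 'd' from first, 'g' from second => "dg"
  Position 3: 'c' from first, 'j' from second => "cj"
  Position 4: 'c' from first, 'i' from second => "ci"
Result: diefdgcjci

diefdgcjci


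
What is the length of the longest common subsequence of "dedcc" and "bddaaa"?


LCS of "dedcc" and "bddaaa"
DP table:
           b    d    d    a    a    a
      0    0    0    0    0    0    0
  d   0    0    1    1    1    1    1
  e   0    0    1    1    1    1    1
  d   0    0    1    2    2    2    2
  c   0    0    1    2    2    2    2
  c   0    0    1    2    2    2    2
LCS length = dp[5][6] = 2

2


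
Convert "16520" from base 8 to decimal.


Input: "16520" in base 8
Positional expansion:
  Digit '1' (value 1) x 8^4 = 4096
  Digit '6' (value 6) x 8^3 = 3072
  Digit '5' (value 5) x 8^2 = 320
  Digit '2' (value 2) x 8^1 = 16
  Digit '0' (value 0) x 8^0 = 0
Sum = 7504

7504


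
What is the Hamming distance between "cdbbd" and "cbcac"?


Comparing "cdbbd" and "cbcac" position by position:
  Position 0: 'c' vs 'c' => same
  Position 1: 'd' vs 'b' => differ
  Position 2: 'b' vs 'c' => differ
  Position 3: 'b' vs 'a' => differ
  Position 4: 'd' vs 'c' => differ
Total differences (Hamming distance): 4

4


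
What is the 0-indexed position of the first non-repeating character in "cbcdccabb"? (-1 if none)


Input: cbcdccabb
Character frequencies:
  'a': 1
  'b': 3
  'c': 4
  'd': 1
Scanning left to right for freq == 1:
  Position 0 ('c'): freq=4, skip
  Position 1 ('b'): freq=3, skip
  Position 2 ('c'): freq=4, skip
  Position 3 ('d'): unique! => answer = 3

3


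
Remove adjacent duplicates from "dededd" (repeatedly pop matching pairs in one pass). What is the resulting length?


Input: dededd
Stack-based adjacent duplicate removal:
  Read 'd': push. Stack: d
  Read 'e': push. Stack: de
  Read 'd': push. Stack: ded
  Read 'e': push. Stack: dede
  Read 'd': push. Stack: deded
  Read 'd': matches stack top 'd' => pop. Stack: dede
Final stack: "dede" (length 4)

4


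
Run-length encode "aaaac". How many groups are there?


Input: aaaac
Scanning for consecutive runs:
  Group 1: 'a' x 4 (positions 0-3)
  Group 2: 'c' x 1 (positions 4-4)
Total groups: 2

2


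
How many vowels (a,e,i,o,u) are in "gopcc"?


Input: gopcc
Checking each character:
  'g' at position 0: consonant
  'o' at position 1: vowel (running total: 1)
  'p' at position 2: consonant
  'c' at position 3: consonant
  'c' at position 4: consonant
Total vowels: 1

1


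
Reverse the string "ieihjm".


Input: ieihjm
Reading characters right to left:
  Position 5: 'm'
  Position 4: 'j'
  Position 3: 'h'
  Position 2: 'i'
  Position 1: 'e'
  Position 0: 'i'
Reversed: mjhiei

mjhiei


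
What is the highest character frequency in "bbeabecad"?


Input: bbeabecad
Character counts:
  'a': 2
  'b': 3
  'c': 1
  'd': 1
  'e': 2
Maximum frequency: 3

3


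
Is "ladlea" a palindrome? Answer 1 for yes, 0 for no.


Input: ladlea
Reversed: aeldal
  Compare pos 0 ('l') with pos 5 ('a'): MISMATCH
  Compare pos 1 ('a') with pos 4 ('e'): MISMATCH
  Compare pos 2 ('d') with pos 3 ('l'): MISMATCH
Result: not a palindrome

0


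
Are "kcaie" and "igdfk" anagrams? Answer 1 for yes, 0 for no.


Strings: "kcaie", "igdfk"
Sorted first:  aceik
Sorted second: dfgik
Differ at position 0: 'a' vs 'd' => not anagrams

0


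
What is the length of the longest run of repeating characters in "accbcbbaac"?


Input: "accbcbbaac"
Scanning for longest run:
  Position 1 ('c'): new char, reset run to 1
  Position 2 ('c'): continues run of 'c', length=2
  Position 3 ('b'): new char, reset run to 1
  Position 4 ('c'): new char, reset run to 1
  Position 5 ('b'): new char, reset run to 1
  Position 6 ('b'): continues run of 'b', length=2
  Position 7 ('a'): new char, reset run to 1
  Position 8 ('a'): continues run of 'a', length=2
  Position 9 ('c'): new char, reset run to 1
Longest run: 'c' with length 2

2


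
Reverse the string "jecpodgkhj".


Input: jecpodgkhj
Reading characters right to left:
  Position 9: 'j'
  Position 8: 'h'
  Position 7: 'k'
  Position 6: 'g'
  Position 5: 'd'
  Position 4: 'o'
  Position 3: 'p'
  Position 2: 'c'
  Position 1: 'e'
  Position 0: 'j'
Reversed: jhkgdopcej

jhkgdopcej


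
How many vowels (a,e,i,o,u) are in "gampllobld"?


Input: gampllobld
Checking each character:
  'g' at position 0: consonant
  'a' at position 1: vowel (running total: 1)
  'm' at position 2: consonant
  'p' at position 3: consonant
  'l' at position 4: consonant
  'l' at position 5: consonant
  'o' at position 6: vowel (running total: 2)
  'b' at position 7: consonant
  'l' at position 8: consonant
  'd' at position 9: consonant
Total vowels: 2

2


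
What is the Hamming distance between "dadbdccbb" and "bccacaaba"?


Comparing "dadbdccbb" and "bccacaaba" position by position:
  Position 0: 'd' vs 'b' => differ
  Position 1: 'a' vs 'c' => differ
  Position 2: 'd' vs 'c' => differ
  Position 3: 'b' vs 'a' => differ
  Position 4: 'd' vs 'c' => differ
  Position 5: 'c' vs 'a' => differ
  Position 6: 'c' vs 'a' => differ
  Position 7: 'b' vs 'b' => same
  Position 8: 'b' vs 'a' => differ
Total differences (Hamming distance): 8

8


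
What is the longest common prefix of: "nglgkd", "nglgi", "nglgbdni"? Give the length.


Words: nglgkd, nglgi, nglgbdni
  Position 0: all 'n' => match
  Position 1: all 'g' => match
  Position 2: all 'l' => match
  Position 3: all 'g' => match
  Position 4: ('k', 'i', 'b') => mismatch, stop
LCP = "nglg" (length 4)

4


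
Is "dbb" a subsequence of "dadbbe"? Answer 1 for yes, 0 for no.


Check if "dbb" is a subsequence of "dadbbe"
Greedy scan:
  Position 0 ('d'): matches sub[0] = 'd'
  Position 1 ('a'): no match needed
  Position 2 ('d'): no match needed
  Position 3 ('b'): matches sub[1] = 'b'
  Position 4 ('b'): matches sub[2] = 'b'
  Position 5 ('e'): no match needed
All 3 characters matched => is a subsequence

1


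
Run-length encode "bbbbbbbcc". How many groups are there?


Input: bbbbbbbcc
Scanning for consecutive runs:
  Group 1: 'b' x 7 (positions 0-6)
  Group 2: 'c' x 2 (positions 7-8)
Total groups: 2

2


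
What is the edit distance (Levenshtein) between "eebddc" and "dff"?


Computing edit distance: "eebddc" -> "dff"
DP table:
           d    f    f
      0    1    2    3
  e   1    1    2    3
  e   2    2    2    3
  b   3    3    3    3
  d   4    3    4    4
  d   5    4    4    5
  c   6    5    5    5
Edit distance = dp[6][3] = 5

5


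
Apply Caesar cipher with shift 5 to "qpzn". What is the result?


Caesar cipher: shift "qpzn" by 5
  'q' (pos 16) + 5 = pos 21 = 'v'
  'p' (pos 15) + 5 = pos 20 = 'u'
  'z' (pos 25) + 5 = pos 4 = 'e'
  'n' (pos 13) + 5 = pos 18 = 's'
Result: vues

vues


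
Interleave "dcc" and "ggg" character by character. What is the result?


Interleaving "dcc" and "ggg":
  Position 0: 'd' from first, 'g' from second => "dg"
  Position 1: 'c' from first, 'g' from second => "cg"
  Position 2: 'c' from first, 'g' from second => "cg"
Result: dgcgcg

dgcgcg


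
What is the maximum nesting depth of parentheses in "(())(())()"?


Input: "(())(())()"
Tracking depth:
  Position 0 '(': depth becomes 1
  Position 1 '(': depth becomes 2
  Position 2 ')': depth becomes 1
  Position 3 ')': depth becomes 0
  Position 4 '(': depth becomes 1
  Position 5 '(': depth becomes 2
  Position 6 ')': depth becomes 1
  Position 7 ')': depth becomes 0
  Position 8 '(': depth becomes 1
  Position 9 ')': depth becomes 0
Maximum depth reached: 2

2


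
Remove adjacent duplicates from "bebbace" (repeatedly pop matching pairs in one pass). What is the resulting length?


Input: bebbace
Stack-based adjacent duplicate removal:
  Read 'b': push. Stack: b
  Read 'e': push. Stack: be
  Read 'b': push. Stack: beb
  Read 'b': matches stack top 'b' => pop. Stack: be
  Read 'a': push. Stack: bea
  Read 'c': push. Stack: beac
  Read 'e': push. Stack: beace
Final stack: "beace" (length 5)

5


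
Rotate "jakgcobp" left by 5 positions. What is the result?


Input: "jakgcobp", rotate left by 5
First 5 characters: "jakgc"
Remaining characters: "obp"
Concatenate remaining + first: "obp" + "jakgc" = "obpjakgc"

obpjakgc


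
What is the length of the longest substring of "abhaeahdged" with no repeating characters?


Input: "abhaeahdged"
Sliding window (track last position of each char):
  Position 0 ('a'): window [0,0] length 1 -- new best
  Position 1 ('b'): window [0,1] length 2 -- new best
  Position 2 ('h'): window [0,2] length 3 -- new best
  Position 3 ('a'): repeat (last at 0), move window start to 1
  Position 3 ('a'): window [1,3] length 3
  Position 4 ('e'): window [1,4] length 4 -- new best
  Position 5 ('a'): repeat (last at 3), move window start to 4
  Position 5 ('a'): window [4,5] length 2
  Position 6 ('h'): window [4,6] length 3
  Position 7 ('d'): window [4,7] length 4
  Position 8 ('g'): window [4,8] length 5 -- new best
  Position 9 ('e'): repeat (last at 4), move window start to 5
  Position 9 ('e'): window [5,9] length 5
  Position 10 ('d'): repeat (last at 7), move window start to 8
  Position 10 ('d'): window [8,10] length 3
Longest substring with no repeats: "eahdg" with length 5

5
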